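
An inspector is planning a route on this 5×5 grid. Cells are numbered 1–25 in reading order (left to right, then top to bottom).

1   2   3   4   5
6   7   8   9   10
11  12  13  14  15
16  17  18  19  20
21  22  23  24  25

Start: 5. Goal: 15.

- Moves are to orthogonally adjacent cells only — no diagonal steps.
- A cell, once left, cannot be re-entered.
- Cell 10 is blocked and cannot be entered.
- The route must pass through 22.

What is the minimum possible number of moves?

12

Any route passes through 22 somewhere between 5 and 15. Summing Manhattan distances along the two legs (5 → 22 → 15) gives a lower bound of 7 + 5 = 12 moves.
A route of 12 moves achieves this: 5 → 4 → 9 → 14 → 19 → 18 → 17 → 22 → 23 → 24 → 25 → 20 → 15.
Since 12 matches the lower bound, it is optimal.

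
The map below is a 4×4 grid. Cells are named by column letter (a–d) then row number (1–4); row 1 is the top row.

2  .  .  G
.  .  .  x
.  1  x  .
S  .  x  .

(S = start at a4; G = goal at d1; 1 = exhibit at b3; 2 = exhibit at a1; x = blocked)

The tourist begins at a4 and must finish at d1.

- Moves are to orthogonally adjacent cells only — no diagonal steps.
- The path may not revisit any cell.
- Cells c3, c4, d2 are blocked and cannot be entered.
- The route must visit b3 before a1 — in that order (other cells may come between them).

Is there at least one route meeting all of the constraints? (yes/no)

yes

One route that works: a4 → a3 → b3 → b2 → a2 → a1 → b1 → c1 → d1.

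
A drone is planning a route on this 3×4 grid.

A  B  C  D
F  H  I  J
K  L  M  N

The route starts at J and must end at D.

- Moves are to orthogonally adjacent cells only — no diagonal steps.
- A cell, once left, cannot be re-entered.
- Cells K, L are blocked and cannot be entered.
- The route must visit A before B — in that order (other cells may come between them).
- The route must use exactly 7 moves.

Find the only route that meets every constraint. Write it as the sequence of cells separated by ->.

J -> I -> H -> F -> A -> B -> C -> D

The waypoints must appear in the order A, B, with no cell reused.
Route from J: 3× left (reaching F), up to A, 3× right (reaching D) — 7 moves in all.
Check: order respected (A at step 4, B at step 5); 7 moves as required.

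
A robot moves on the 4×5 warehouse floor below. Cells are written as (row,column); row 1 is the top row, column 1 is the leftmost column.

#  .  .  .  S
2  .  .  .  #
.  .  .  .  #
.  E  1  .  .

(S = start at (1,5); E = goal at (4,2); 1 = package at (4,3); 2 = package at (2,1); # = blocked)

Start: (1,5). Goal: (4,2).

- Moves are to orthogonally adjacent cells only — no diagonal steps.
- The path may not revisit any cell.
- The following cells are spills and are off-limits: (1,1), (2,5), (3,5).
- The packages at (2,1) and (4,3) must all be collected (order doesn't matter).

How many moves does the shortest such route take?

10

Any route passes through (2,1) and (4,3) in some order between (1,5) and (4,2). Summing Manhattan distances along each leg and taking the cheapest ordering ((1,5) → (2,1) → (4,3) → (4,2)) gives a lower bound of 5 + 4 + 1 = 10 moves.
A route of 10 moves achieves this: (1,5) → (1,4) → (2,4) → (2,3) → (2,2) → (2,1) → (3,1) → (3,2) → (3,3) → (4,3) → (4,2).
Since 10 matches the lower bound, it is optimal.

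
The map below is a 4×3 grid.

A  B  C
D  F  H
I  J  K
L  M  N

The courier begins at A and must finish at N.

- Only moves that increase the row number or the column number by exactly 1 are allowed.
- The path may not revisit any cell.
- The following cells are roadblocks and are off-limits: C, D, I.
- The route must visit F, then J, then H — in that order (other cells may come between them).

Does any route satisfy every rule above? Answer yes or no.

H lies above J, so going from J to H would need an upward move — but moves only go right/down, so J cannot be visited before H.

no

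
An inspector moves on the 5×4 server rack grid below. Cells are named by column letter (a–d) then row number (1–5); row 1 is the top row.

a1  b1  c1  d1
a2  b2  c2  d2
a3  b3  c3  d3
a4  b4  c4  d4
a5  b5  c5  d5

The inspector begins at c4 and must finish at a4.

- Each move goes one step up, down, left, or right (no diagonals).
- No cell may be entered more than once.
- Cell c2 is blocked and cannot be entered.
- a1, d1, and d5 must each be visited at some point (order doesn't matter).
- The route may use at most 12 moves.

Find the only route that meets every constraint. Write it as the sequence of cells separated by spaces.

Any route must reach a1, d1, and d5 and still end at a4 within 12 moves, so the order of the required stops is forced.
Route from c4: down 1 to c5, right 1 to d5, up 4 to d1, left 3 to a1, down 3 to a4 — 12 moves in all.
Check: all required cells visited; 12 ≤ 12 moves.

c4 c5 d5 d4 d3 d2 d1 c1 b1 a1 a2 a3 a4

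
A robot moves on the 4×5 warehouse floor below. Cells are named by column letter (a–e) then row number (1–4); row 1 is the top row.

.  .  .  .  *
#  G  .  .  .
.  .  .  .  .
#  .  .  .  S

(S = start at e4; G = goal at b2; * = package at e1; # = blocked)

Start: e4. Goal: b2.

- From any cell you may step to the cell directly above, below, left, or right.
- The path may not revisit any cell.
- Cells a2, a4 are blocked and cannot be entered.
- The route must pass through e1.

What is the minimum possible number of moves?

Any route passes through e1 somewhere between e4 and b2. Summing Manhattan distances along the two legs (e4 → e1 → b2) gives a lower bound of 3 + 4 = 7 moves.
A route of 7 moves achieves this: e4 → e3 → e2 → e1 → d1 → d2 → c2 → b2.
Since 7 matches the lower bound, it is optimal.

7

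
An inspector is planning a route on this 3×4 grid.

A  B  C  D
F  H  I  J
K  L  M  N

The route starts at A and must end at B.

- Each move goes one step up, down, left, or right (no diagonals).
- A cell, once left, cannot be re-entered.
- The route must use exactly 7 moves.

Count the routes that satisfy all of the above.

5

Need simple routes of exactly 7 moves from A to B (Manhattan distance 1, so 3 moves are spent on a detour and 3 undoing it).
Enumerating: A F K L H I C B | A F K L M I C B | A F K L M I H B | A F H L M I C B | A F H I J D C B.
That gives 5 routes.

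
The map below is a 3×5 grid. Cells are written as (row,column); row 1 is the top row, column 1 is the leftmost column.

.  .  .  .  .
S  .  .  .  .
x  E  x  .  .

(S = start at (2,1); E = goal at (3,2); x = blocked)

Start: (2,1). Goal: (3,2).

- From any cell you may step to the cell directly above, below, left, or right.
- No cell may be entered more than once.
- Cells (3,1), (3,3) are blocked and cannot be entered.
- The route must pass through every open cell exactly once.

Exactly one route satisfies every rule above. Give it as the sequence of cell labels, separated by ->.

Need to visit all 13 open cells exactly once, starting at (2,1) and ending at (3,2).
Cell (1,1) has only two open neighbours ((2,1) and (1,2)), so the path must pass straight through it: one of those is the cell it's entered from and the other is where it exits.
Route from (2,1): up 1 to (1,1), right 4 to (1,5), down 2 to (3,5), left 1 to (3,4), up 1 to (2,4), left 2 to (2,2), down 1 to (3,2) — 12 moves in all.
Check: all 13 open cells covered.

(2,1) -> (1,1) -> (1,2) -> (1,3) -> (1,4) -> (1,5) -> (2,5) -> (3,5) -> (3,4) -> (2,4) -> (2,3) -> (2,2) -> (3,2)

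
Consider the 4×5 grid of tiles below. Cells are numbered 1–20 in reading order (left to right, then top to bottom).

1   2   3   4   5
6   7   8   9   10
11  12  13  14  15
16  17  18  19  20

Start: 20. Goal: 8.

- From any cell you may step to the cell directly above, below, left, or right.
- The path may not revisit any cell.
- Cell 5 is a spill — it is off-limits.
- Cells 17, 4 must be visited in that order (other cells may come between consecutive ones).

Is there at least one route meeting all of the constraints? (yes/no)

yes

One route that works: 20 → 19 → 18 → 17 → 12 → 7 → 2 → 3 → 4 → 9 → 8.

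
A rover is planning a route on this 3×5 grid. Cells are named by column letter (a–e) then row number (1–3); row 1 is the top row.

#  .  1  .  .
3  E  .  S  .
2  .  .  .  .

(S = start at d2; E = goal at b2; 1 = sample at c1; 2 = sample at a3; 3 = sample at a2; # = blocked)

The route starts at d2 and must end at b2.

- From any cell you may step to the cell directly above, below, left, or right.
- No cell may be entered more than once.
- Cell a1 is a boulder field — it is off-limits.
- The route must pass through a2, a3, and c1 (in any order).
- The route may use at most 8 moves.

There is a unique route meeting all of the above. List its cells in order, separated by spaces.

The 8-move cap with required stops at a2, a3, c1 leaves no slack for detours.
Route from d2: up to d1, left to c1, 2× down (reaching c3), 2× left (reaching a3), up to a2, right to b2 — 8 moves in all.
Check: all required cells visited; 8 ≤ 8 moves.

d2 d1 c1 c2 c3 b3 a3 a2 b2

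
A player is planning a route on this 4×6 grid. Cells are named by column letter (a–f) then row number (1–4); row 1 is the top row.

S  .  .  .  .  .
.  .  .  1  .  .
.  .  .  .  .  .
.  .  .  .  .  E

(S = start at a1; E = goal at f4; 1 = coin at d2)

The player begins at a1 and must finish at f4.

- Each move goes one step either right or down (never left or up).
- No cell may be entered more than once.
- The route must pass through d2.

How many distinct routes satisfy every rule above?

24

A right/down-only route from a1 to f4 makes exactly 3 down-moves and 5 right-moves in some order.
With no other constraints that would be C(8,3) = 56 routes.
Split at d2 and multiply the segment counts: a1→d2: 4; d2→f4: 6; product = 24.
That gives 24 routes.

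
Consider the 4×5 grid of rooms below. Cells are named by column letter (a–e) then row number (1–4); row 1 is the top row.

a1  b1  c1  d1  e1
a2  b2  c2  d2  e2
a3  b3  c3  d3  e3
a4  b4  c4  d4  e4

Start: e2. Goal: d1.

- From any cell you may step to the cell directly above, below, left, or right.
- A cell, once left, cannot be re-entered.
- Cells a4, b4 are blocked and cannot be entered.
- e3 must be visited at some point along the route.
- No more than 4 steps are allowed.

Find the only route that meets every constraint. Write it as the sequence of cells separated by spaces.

The budget equals the shortest possible length, so every move has to be on a shortest route through the required cells.
Route from e2: down to e3, left to d3, 2× up (reaching d1) — 4 moves in all.
Check: all required cells visited; 4 ≤ 4 moves.

e2 e3 d3 d2 d1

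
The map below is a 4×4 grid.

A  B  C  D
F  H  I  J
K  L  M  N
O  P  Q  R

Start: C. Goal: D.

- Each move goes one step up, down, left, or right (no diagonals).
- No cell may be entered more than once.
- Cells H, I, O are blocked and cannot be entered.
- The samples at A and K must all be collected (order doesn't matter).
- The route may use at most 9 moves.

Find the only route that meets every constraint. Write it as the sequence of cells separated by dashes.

The budget equals the shortest possible length, so every move has to be on a shortest route through the required cells.
Route from C: 2× left (reaching A), 2× down (reaching K), 3× right (reaching N), 2× up (reaching D) — 9 moves in all.
Check: all required cells visited; 9 ≤ 9 moves.

C - B - A - F - K - L - M - N - J - D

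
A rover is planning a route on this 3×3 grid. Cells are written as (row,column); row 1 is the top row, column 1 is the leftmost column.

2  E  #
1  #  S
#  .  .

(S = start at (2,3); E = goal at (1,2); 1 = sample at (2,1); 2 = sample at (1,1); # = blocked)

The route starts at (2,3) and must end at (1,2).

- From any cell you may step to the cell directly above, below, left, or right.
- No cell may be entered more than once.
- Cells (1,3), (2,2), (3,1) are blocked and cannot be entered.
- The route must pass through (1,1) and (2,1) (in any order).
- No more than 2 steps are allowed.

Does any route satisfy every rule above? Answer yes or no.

The blocked cells wall (2,1) off from (2,3) completely — no sequence of moves reaches it at all, so no route can satisfy the rules.

no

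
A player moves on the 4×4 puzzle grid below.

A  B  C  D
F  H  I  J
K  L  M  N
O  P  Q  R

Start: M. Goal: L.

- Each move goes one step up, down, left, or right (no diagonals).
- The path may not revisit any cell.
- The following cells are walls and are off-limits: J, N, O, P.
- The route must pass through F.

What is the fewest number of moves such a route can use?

Any route passes through F somewhere between M and L. Summing Manhattan distances along the two legs (M → F → L) gives a lower bound of 3 + 2 = 5 moves.
A route of 5 moves achieves this: M → I → H → F → K → L.
Since 5 matches the lower bound, it is optimal.

5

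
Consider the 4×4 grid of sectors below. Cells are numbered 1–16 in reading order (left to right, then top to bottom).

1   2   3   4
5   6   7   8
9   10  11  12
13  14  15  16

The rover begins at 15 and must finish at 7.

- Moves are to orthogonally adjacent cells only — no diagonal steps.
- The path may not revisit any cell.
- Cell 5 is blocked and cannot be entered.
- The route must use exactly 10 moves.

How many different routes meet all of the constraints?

Need simple routes of exactly 10 moves from 15 to 7 (Manhattan distance 2, so 4 moves are spent on a detour and 4 undoing it).
Enumerating: 15 14 10 6 2 3 4 8 12 11 7 | 15 14 10 11 12 8 4 3 2 6 7 | 15 14 13 9 10 6 2 3 4 8 7 | 15 14 13 9 10 11 12 8 4 3 7 | 15 16 12 8 4 3 2 6 10 11 7 | 15 16 12 11 10 6 2 3 4 8 7.
That gives 6 routes.

6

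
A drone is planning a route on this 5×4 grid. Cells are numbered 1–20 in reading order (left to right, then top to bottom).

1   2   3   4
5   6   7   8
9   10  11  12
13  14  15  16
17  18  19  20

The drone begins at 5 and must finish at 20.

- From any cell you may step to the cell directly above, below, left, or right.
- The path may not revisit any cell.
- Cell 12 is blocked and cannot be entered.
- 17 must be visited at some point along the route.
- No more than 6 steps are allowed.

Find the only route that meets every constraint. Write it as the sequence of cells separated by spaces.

5 9 13 17 18 19 20

The 6-move cap with required stops at 17 leaves no slack for detours.
Route from 5: down 3 to 17, right 3 to 20 — 6 moves in all.
Check: all required cells visited; 6 ≤ 6 moves.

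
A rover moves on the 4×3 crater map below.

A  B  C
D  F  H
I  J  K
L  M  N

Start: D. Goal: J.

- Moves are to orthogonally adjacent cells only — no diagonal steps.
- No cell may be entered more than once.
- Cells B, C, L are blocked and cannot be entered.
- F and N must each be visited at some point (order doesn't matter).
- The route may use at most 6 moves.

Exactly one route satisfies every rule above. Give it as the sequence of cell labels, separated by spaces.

D F H K N M J

The budget equals the shortest possible length, so every move has to be on a shortest route through the required cells.
Route from D: 2× right (reaching H), 2× down (reaching N), left to M, up to J — 6 moves in all.
Check: all required cells visited; 6 ≤ 6 moves.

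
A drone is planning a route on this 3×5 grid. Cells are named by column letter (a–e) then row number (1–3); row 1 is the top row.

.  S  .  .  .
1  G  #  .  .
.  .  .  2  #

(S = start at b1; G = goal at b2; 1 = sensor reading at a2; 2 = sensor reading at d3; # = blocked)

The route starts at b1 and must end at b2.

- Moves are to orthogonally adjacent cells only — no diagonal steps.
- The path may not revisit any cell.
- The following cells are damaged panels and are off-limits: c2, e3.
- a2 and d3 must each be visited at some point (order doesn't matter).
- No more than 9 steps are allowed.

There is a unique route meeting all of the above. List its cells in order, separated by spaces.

The 9-move cap with required stops at a2, d3 leaves no slack for detours.
Route from b1: right 2 to d1, down 2 to d3, left 3 to a3, up 1 to a2, right 1 to b2 — 9 moves in all.
Check: all required cells visited; 9 ≤ 9 moves.

b1 c1 d1 d2 d3 c3 b3 a3 a2 b2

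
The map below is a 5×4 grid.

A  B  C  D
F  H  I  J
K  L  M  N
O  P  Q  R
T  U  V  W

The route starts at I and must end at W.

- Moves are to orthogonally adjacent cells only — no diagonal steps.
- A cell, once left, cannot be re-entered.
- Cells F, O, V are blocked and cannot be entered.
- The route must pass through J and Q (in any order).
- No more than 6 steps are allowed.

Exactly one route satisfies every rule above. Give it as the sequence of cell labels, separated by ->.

Any route must reach J and Q and still end at W within 6 moves, so the order of the required stops is forced.
Route from I: right to J, down to N, left to M, down to Q, right to R, down to W — 6 moves in all.
Check: all required cells visited; 6 ≤ 6 moves.

I -> J -> N -> M -> Q -> R -> W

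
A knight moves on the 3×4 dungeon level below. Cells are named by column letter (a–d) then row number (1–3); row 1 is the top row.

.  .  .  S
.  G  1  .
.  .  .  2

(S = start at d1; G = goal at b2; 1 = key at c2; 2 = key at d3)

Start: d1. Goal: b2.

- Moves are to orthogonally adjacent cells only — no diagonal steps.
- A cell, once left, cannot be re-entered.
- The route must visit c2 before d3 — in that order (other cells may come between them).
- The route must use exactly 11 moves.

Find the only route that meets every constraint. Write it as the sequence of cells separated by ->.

d1 -> c1 -> c2 -> d2 -> d3 -> c3 -> b3 -> a3 -> a2 -> a1 -> b1 -> b2

The waypoints must appear in the order c2, d3, with no cell reused.
Route from d1: left to c1, down to c2, right to d2, down to d3, 3× left (reaching a3), 2× up (reaching a1), right to b1, down to b2 — 11 moves in all.
Check: order respected (1 at step 2, 2 at step 4); 11 moves as required.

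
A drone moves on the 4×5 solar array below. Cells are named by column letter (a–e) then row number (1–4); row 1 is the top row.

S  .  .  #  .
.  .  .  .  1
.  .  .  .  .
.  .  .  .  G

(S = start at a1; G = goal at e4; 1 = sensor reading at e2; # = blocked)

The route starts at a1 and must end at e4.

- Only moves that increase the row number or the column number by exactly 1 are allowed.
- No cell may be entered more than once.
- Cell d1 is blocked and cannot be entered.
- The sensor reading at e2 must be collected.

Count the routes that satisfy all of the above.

3

A right/down-only route from a1 to e4 makes exactly 3 down-moves and 4 right-moves in some order.
With no other constraints that would be C(7,3) = 35 routes.
Split at e2 and multiply the segment counts (each segment already excludes blocked cells): a1→e2: 3; e2→e4: 1; product = 3.
That gives 3 routes.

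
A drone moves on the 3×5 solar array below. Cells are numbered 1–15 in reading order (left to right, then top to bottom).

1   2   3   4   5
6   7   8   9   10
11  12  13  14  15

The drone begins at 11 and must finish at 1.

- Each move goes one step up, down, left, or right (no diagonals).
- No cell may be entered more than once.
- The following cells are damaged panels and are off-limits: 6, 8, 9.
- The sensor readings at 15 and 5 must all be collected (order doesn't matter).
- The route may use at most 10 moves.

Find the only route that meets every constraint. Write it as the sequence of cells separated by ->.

Any route must reach 15 and 5 and still end at 1 within 10 moves, so the order of the required stops is forced.
Route from 11: 4× right (reaching 15), 2× up (reaching 5), 4× left (reaching 1) — 10 moves in all.
Check: all required cells visited; 10 ≤ 10 moves.

11 -> 12 -> 13 -> 14 -> 15 -> 10 -> 5 -> 4 -> 3 -> 2 -> 1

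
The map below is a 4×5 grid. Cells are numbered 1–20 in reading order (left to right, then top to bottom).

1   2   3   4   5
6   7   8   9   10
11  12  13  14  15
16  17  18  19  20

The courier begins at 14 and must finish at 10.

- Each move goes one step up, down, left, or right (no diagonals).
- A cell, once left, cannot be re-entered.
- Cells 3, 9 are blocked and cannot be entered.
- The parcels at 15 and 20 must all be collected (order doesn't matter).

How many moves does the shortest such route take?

4

Any route passes through 15 and 20 in some order between 14 and 10. Summing Manhattan distances along each leg and taking the cheapest ordering (14 → 20 → 15 → 10) gives a lower bound of 2 + 1 + 1 = 4 moves.
A route of 4 moves achieves this: 14 → 19 → 20 → 15 → 10.
Since 4 matches the lower bound, it is optimal.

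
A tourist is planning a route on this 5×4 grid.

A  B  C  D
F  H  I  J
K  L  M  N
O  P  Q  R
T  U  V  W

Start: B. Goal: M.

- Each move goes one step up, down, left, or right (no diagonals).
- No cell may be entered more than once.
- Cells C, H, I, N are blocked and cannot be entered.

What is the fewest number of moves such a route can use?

5

The Manhattan distance from B to M is |1−3| + |2−3| = 3, so at least 3 moves are needed.
That bound ignores the blocked cells. Measuring each leg by the fewest moves that actually steer around them (B→M: 5) raises the lower bound to 5.
A route of 5 moves exists: B → A → F → K → L → M.
Since 5 matches that lower bound, it is optimal.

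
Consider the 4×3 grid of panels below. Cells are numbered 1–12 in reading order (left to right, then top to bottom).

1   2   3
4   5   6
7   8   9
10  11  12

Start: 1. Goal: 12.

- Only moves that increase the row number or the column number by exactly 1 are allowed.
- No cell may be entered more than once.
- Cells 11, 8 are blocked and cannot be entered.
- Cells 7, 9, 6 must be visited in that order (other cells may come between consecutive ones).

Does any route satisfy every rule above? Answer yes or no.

6 lies above 9, so going from 9 to 6 would need an upward move — but moves only go right/down, so 9 cannot be visited before 6.

no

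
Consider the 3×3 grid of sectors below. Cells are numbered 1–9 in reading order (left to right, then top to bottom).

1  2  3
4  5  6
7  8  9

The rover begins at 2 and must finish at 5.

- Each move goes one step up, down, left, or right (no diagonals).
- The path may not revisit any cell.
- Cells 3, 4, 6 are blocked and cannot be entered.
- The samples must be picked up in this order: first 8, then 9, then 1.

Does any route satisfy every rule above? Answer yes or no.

9 must be visited but has only one open neighbour (8), and it is neither the start nor the goal — the route would have to enter and leave through 8, re-entering it.

no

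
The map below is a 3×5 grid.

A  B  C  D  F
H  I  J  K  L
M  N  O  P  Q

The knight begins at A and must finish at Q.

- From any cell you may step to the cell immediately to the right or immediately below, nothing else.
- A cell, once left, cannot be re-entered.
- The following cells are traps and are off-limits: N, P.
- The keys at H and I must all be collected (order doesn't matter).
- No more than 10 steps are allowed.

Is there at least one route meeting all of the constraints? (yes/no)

One route that works: A → H → I → J → K → L → Q.

yes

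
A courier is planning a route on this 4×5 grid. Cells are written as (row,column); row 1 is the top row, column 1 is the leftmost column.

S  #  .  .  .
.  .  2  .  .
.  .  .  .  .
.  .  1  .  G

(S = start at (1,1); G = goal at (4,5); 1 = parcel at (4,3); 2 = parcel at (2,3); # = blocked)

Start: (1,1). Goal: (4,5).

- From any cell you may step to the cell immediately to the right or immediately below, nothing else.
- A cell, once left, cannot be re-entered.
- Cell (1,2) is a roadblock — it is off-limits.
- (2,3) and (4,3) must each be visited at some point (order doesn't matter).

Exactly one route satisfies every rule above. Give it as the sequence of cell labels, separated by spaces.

Moves only go right or down, so the column and row indices never decrease.
Route from (1,1): down 1 to (2,1), right 2 to (2,3), down 2 to (4,3), right 2 to (4,5) — 7 moves in all.
Check: all required cells visited.

(1,1) (2,1) (2,2) (2,3) (3,3) (4,3) (4,4) (4,5)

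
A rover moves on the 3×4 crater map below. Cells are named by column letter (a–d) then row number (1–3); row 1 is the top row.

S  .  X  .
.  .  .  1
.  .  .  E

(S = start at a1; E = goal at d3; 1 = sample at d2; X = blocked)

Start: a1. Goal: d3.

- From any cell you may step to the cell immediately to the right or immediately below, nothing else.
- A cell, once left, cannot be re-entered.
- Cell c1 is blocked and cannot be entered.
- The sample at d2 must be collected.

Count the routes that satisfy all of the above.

2

A right/down-only route from a1 to d3 makes exactly 2 down-moves and 3 right-moves in some order.
With no other constraints that would be C(5,2) = 10 routes.
Split at d2 and multiply the segment counts (each segment already excludes blocked cells): a1→d2: 2; d2→d3: 1; product = 2.
That gives 2 routes.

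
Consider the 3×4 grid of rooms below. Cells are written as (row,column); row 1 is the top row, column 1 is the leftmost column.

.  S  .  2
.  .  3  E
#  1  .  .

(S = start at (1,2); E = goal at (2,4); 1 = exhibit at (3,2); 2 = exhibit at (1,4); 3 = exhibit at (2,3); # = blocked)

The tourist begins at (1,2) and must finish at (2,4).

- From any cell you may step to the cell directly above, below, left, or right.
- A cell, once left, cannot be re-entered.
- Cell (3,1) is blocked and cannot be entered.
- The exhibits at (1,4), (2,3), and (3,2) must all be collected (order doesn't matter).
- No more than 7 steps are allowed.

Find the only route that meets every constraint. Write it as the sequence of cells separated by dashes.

The budget equals the shortest possible length, so every move has to be on a shortest route through the required cells.
Route from (1,2): 2× down (reaching (3,2)), right to (3,3), 2× up (reaching (1,3)), right to (1,4), down to (2,4) — 7 moves in all.
Check: all required cells visited; 7 ≤ 7 moves.

(1,2) - (2,2) - (3,2) - (3,3) - (2,3) - (1,3) - (1,4) - (2,4)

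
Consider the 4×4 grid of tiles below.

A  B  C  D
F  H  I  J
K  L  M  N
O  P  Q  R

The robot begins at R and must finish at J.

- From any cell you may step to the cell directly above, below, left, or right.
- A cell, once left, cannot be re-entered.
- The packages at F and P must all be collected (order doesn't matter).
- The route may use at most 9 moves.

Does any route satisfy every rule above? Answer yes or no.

One route that works: R → Q → P → L → K → F → H → I → J.

yes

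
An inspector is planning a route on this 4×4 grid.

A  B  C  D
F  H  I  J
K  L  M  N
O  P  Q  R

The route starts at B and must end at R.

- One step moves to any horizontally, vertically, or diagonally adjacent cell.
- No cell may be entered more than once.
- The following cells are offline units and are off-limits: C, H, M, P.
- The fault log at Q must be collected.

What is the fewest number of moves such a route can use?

4

Any route passes through Q somewhere between B and R. Summing Chebyshev distances along the two legs (B → Q → R) gives a lower bound of 3 + 1 = 4 moves.
A route of 4 moves achieves this: B → F → L → Q → R.
Since 4 matches the lower bound, it is optimal.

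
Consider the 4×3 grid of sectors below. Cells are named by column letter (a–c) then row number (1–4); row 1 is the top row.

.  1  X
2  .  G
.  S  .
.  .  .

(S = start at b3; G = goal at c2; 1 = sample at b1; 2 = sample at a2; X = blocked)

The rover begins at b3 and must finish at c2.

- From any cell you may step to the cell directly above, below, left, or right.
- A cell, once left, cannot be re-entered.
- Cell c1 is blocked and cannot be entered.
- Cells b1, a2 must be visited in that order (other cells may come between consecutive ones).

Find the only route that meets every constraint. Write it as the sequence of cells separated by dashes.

The waypoints must appear in the order b1, a2, with no cell reused.
Route from b3: up 2 to b1, left 1 to a1, down 3 to a4, right 2 to c4, up 2 to c2 — 10 moves in all.
Check: order respected (1 at step 2, 2 at step 4).

b3 - b2 - b1 - a1 - a2 - a3 - a4 - b4 - c4 - c3 - c2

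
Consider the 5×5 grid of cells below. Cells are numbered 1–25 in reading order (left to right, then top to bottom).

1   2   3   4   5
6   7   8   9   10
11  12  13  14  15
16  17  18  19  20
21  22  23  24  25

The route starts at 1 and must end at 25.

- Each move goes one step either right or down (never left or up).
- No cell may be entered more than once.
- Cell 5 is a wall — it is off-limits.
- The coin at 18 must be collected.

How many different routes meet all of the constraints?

30

A right/down-only route from 1 to 25 makes exactly 4 down-moves and 4 right-moves in some order.
With no other constraints that would be C(8,4) = 70 routes.
Split at 18 and multiply the segment counts (each segment already excludes blocked cells): 1→18: 10; 18→25: 3; product = 30.
That gives 30 routes.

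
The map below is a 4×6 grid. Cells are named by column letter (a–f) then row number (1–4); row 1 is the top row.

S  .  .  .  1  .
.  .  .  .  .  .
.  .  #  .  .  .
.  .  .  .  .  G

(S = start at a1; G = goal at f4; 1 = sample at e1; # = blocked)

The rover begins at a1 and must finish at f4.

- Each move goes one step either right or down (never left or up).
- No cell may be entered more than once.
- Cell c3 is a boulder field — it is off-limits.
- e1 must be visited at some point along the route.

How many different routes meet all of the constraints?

A right/down-only route from a1 to f4 makes exactly 3 down-moves and 5 right-moves in some order.
With no other constraints that would be C(8,3) = 56 routes.
Split at e1 and multiply the segment counts (each segment already excludes blocked cells): a1→e1: 1; e1→f4: 4; product = 4.
That gives 4 routes.

4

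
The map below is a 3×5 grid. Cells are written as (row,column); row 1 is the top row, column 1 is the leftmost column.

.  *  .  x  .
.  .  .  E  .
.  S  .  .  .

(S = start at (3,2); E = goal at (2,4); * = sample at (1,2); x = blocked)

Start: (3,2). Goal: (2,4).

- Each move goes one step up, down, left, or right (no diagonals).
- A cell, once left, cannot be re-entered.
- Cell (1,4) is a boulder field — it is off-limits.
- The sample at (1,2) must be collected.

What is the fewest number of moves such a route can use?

5

Any route passes through (1,2) somewhere between (3,2) and (2,4). Summing Manhattan distances along the two legs ((3,2) → (1,2) → (2,4)) gives a lower bound of 2 + 3 = 5 moves.
A route of 5 moves achieves this: (3,2) → (2,2) → (1,2) → (1,3) → (2,3) → (2,4).
Since 5 matches the lower bound, it is optimal.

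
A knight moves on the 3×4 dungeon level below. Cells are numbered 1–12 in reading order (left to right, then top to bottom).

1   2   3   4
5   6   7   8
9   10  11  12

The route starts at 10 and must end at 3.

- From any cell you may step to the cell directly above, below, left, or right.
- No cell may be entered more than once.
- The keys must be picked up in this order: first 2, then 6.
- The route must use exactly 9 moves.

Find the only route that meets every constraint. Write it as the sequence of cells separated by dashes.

10 - 9 - 5 - 1 - 2 - 6 - 7 - 8 - 4 - 3

The waypoints must appear in the order 2, 6, with no cell reused.
Route from 10: left to 9, 2× up (reaching 1), right to 2, down to 6, 2× right (reaching 8), up to 4, left to 3 — 9 moves in all.
Check: order respected (2 at step 4, 6 at step 5); 9 moves as required.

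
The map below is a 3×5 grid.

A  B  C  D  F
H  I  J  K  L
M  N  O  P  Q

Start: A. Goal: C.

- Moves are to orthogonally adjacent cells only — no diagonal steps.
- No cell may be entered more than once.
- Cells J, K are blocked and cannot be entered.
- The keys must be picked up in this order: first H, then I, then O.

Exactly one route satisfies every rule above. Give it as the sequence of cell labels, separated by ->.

A -> H -> I -> N -> O -> P -> Q -> L -> F -> D -> C

The waypoints must appear in the order H, I, O, with no cell reused.
Route from A: down 1 to H, right 1 to I, down 1 to N, right 3 to Q, up 2 to F, left 2 to C — 10 moves in all.
Check: order respected (H at step 1, I at step 2, O at step 4).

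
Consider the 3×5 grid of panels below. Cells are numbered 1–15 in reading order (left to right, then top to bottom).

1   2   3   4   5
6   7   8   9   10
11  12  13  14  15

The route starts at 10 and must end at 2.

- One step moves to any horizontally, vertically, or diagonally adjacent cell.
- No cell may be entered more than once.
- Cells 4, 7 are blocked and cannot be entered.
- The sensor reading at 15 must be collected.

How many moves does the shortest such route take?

Any route passes through 15 somewhere between 10 and 2. Summing Chebyshev distances along the two legs (10 → 15 → 2) gives a lower bound of 1 + 3 = 4 moves.
A route of 4 moves achieves this: 10 → 15 → 9 → 3 → 2.
Since 4 matches the lower bound, it is optimal.

4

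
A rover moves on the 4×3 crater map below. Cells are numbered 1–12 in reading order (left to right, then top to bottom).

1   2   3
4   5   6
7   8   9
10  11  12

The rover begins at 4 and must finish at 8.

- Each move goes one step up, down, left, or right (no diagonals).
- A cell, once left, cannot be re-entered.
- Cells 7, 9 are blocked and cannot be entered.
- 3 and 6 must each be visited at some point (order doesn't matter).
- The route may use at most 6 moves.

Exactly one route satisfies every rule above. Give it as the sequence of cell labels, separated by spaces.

4 1 2 3 6 5 8

Any route must reach 3 and 6 and still end at 8 within 6 moves, so the order of the required stops is forced.
Route from 4: up to 1, 2× right (reaching 3), down to 6, left to 5, down to 8 — 6 moves in all.
Check: all required cells visited; 6 ≤ 6 moves.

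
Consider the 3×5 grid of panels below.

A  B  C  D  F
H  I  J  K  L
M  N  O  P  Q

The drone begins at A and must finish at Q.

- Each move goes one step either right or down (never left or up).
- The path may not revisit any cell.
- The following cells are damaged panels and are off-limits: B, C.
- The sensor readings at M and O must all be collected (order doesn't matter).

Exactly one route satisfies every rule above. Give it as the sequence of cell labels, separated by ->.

Moves only go right or down, so the column and row indices never decrease.
Route from A: 2× down (reaching M), 4× right (reaching Q) — 6 moves in all.
Check: all required cells visited.

A -> H -> M -> N -> O -> P -> Q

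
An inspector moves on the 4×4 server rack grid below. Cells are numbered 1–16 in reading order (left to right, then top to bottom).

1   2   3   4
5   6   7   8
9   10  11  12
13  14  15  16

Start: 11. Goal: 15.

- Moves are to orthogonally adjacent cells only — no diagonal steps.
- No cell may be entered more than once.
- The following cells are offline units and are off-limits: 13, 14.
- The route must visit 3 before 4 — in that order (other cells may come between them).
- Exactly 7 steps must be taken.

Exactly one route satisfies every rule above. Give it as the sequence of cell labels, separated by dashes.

11 - 7 - 3 - 4 - 8 - 12 - 16 - 15

The waypoints must appear in the order 3, 4, with no cell reused.
Route from 11: up 2 to 3, right 1 to 4, down 3 to 16, left 1 to 15 — 7 moves in all.
Check: order respected (3 at step 2, 4 at step 3); 7 moves as required.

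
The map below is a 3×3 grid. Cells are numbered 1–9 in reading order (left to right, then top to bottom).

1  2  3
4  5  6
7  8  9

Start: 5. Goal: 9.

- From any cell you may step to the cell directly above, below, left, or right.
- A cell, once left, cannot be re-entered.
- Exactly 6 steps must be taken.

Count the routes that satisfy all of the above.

Need simple routes of exactly 6 moves from 5 to 9 (Manhattan distance 2, so 2 moves are spent on a detour and 2 undoing it).
Enumerating: 5 2 1 4 7 8 9 | 5 4 1 2 3 6 9.
That gives 2 routes.

2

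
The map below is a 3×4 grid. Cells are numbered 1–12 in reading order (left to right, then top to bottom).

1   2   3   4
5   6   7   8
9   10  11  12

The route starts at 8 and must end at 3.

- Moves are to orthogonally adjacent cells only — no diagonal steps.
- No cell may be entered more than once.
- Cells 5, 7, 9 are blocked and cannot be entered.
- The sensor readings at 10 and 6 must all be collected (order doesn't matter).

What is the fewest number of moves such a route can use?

6

Any route passes through 10 and 6 in some order between 8 and 3. Summing Manhattan distances along each leg and taking the cheapest ordering (8 → 6 → 10 → 3) gives a lower bound of 2 + 1 + 3 = 6 moves.
A route of 6 moves achieves this: 8 → 12 → 11 → 10 → 6 → 2 → 3.
Since 6 matches the lower bound, it is optimal.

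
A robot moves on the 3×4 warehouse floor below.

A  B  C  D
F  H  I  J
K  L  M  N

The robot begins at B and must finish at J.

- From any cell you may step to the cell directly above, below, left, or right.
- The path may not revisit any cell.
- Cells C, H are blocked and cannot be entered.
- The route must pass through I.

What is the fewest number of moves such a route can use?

7

Any route passes through I somewhere between B and J. Summing Manhattan distances along the two legs (B → I → J) gives a lower bound of 2 + 1 = 3 moves.
That bound ignores the blocked cells. Measuring each leg by the fewest moves that actually steer around them (B→I: 6; I→J: 1) raises the lower bound to 7.
A route of 7 moves exists: B → A → F → K → L → M → I → J.
Since 7 matches that lower bound, it is optimal.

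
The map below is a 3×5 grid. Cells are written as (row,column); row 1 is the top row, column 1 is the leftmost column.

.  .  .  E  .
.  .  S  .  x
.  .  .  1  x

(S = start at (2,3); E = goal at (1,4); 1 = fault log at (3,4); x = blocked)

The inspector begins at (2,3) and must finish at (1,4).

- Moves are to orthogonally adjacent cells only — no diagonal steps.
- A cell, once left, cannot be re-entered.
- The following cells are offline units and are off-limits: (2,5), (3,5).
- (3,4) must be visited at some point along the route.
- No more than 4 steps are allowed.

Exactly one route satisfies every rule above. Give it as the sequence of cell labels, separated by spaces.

Any route must reach (3,4) and still end at (1,4) within 4 moves, so the order of the required stops is forced.
Route from (2,3): down to (3,3), right to (3,4), 2× up (reaching (1,4)) — 4 moves in all.
Check: all required cells visited; 4 ≤ 4 moves.

(2,3) (3,3) (3,4) (2,4) (1,4)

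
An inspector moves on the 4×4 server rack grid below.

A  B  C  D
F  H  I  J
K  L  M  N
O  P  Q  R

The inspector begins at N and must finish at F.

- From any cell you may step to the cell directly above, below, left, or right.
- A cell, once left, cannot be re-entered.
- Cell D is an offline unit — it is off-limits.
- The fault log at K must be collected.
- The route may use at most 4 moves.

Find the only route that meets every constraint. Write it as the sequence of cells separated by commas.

Any route must reach K and still end at F within 4 moves, so the order of the required stops is forced.
Route from N: 3× left (reaching K), up to F — 4 moves in all.
Check: all required cells visited; 4 ≤ 4 moves.

N, M, L, K, F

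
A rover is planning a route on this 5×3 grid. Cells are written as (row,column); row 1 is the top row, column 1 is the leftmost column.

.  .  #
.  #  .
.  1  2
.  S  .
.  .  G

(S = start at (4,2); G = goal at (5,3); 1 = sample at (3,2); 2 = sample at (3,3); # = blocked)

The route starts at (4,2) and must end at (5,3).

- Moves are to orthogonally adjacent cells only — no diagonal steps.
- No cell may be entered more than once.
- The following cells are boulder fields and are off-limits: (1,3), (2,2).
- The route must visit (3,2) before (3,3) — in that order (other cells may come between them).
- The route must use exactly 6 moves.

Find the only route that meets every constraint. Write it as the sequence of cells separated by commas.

(4,2), (4,1), (3,1), (3,2), (3,3), (4,3), (5,3)

The waypoints must appear in the order (3,2), (3,3), with no cell reused.
Route from (4,2): left 1 to (4,1), up 1 to (3,1), right 2 to (3,3), down 2 to (5,3) — 6 moves in all.
Check: order respected (1 at step 3, 2 at step 4); 6 moves as required.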